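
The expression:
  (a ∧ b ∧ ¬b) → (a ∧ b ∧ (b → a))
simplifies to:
True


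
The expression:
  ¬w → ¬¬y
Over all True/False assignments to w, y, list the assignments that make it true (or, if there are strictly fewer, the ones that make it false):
is false only for:
  w=False, y=False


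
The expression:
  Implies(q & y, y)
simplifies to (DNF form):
True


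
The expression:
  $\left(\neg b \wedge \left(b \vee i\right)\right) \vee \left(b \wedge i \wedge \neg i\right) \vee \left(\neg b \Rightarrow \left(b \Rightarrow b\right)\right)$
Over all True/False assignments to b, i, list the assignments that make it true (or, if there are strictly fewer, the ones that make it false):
is always true.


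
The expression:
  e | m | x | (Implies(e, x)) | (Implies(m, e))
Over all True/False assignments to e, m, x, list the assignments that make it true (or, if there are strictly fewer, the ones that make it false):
is always true.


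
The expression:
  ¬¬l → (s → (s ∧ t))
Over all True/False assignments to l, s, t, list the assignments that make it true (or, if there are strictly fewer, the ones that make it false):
is false only for:
  l=True, s=True, t=False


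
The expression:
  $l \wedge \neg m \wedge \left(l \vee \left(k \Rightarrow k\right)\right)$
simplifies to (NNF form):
$l \wedge \neg m$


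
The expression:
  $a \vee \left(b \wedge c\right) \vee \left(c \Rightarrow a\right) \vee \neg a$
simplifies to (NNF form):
$\text{True}$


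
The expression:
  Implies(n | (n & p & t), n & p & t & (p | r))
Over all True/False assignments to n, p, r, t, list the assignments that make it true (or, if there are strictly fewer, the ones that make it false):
is false only for:
  n=True, p=False, r=False, t=False;
  n=True, p=False, r=False, t=True;
  n=True, p=False, r=True, t=False;
  n=True, p=False, r=True, t=True;
  n=True, p=True, r=False, t=False;
  n=True, p=True, r=True, t=False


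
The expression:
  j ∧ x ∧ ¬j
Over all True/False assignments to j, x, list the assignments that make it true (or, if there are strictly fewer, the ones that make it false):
is never true.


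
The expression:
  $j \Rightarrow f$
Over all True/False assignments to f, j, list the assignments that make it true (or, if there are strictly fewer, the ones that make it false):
is false only for:
  f=False, j=True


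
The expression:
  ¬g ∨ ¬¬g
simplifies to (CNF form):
True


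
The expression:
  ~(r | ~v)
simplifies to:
v & ~r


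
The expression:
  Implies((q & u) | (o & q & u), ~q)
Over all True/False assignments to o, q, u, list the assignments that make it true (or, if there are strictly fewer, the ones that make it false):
is false only for:
  o=False, q=True, u=True;
  o=True, q=True, u=True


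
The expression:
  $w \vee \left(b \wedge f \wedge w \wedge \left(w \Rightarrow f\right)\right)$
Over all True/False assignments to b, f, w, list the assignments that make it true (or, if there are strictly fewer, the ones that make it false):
is true only for:
  b=False, f=False, w=True;
  b=False, f=True, w=True;
  b=True, f=False, w=True;
  b=True, f=True, w=True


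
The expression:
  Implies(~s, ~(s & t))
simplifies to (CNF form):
True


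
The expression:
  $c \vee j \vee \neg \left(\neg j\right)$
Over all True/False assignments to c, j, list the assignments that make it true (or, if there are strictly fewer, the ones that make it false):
is false only for:
  c=False, j=False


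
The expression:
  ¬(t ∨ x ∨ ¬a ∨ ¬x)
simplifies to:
False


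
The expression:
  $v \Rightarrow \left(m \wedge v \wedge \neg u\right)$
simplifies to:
$\left(m \wedge \neg u\right) \vee \neg v$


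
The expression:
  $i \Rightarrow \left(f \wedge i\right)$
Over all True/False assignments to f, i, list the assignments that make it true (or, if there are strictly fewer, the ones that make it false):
is false only for:
  f=False, i=True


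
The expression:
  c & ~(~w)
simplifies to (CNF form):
c & w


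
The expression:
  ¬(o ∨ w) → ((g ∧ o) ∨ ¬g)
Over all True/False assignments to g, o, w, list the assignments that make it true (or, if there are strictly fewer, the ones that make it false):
is false only for:
  g=True, o=False, w=False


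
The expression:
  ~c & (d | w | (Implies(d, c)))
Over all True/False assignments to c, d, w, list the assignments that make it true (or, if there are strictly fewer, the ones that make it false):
is true only for:
  c=False, d=False, w=False;
  c=False, d=False, w=True;
  c=False, d=True, w=False;
  c=False, d=True, w=True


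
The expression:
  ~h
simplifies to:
~h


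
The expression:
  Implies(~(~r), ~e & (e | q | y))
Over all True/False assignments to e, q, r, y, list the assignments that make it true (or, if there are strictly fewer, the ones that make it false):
is false only for:
  e=False, q=False, r=True, y=False;
  e=True, q=False, r=True, y=False;
  e=True, q=False, r=True, y=True;
  e=True, q=True, r=True, y=False;
  e=True, q=True, r=True, y=True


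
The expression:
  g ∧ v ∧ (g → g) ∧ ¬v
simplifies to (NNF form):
False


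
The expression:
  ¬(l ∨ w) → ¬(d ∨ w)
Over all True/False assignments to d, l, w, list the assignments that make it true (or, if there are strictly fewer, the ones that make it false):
is false only for:
  d=True, l=False, w=False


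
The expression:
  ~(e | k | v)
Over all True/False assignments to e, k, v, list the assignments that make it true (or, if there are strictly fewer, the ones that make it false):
is true only for:
  e=False, k=False, v=False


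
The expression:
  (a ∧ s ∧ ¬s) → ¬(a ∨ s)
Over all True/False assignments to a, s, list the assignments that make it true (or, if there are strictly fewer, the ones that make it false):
is always true.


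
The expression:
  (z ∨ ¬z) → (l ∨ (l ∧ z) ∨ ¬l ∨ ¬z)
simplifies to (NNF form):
True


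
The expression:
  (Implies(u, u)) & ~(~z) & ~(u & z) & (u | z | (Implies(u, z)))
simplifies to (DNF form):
z & ~u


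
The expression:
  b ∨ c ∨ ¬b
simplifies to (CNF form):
True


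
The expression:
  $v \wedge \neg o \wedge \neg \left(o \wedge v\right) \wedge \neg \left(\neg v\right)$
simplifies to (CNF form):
$v \wedge \neg o$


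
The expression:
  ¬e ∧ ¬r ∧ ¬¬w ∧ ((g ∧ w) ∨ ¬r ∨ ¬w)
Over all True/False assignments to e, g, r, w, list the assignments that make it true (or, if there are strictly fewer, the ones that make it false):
is true only for:
  e=False, g=False, r=False, w=True;
  e=False, g=True, r=False, w=True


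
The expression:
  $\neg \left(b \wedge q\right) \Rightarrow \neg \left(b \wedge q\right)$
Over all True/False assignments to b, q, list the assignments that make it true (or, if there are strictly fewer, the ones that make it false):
is always true.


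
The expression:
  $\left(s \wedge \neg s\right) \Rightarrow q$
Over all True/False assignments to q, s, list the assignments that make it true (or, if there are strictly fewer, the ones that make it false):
is always true.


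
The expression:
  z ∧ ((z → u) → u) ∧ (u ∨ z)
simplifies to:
z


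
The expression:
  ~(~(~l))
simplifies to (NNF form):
~l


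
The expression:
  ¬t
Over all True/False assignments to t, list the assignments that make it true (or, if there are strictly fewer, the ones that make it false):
is true only for:
  t=False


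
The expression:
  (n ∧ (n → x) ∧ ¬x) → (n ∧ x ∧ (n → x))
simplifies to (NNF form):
True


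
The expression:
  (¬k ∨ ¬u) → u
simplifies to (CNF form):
u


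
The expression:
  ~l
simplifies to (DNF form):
~l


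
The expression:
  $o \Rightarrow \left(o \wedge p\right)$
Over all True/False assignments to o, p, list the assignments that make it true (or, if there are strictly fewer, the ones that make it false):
is false only for:
  o=True, p=False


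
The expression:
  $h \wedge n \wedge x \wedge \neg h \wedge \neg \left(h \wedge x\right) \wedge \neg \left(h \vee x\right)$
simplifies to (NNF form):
$\text{False}$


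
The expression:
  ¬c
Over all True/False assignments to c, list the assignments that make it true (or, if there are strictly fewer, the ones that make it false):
is true only for:
  c=False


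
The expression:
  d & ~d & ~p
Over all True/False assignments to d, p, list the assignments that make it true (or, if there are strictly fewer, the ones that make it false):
is never true.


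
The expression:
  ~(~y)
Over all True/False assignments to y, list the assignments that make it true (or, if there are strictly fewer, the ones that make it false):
is true only for:
  y=True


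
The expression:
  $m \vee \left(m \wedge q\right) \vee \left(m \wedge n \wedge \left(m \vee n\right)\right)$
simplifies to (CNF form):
$m$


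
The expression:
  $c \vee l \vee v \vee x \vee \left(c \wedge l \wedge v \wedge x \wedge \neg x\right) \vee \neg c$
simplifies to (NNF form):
$\text{True}$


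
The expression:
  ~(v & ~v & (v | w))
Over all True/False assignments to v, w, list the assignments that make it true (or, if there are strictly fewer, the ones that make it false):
is always true.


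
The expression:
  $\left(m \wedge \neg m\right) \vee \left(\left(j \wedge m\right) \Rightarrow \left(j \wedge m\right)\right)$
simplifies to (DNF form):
$\text{True}$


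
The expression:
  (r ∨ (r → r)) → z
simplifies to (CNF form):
z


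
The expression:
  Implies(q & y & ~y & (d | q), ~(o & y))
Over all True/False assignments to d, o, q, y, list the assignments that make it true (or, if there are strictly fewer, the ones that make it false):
is always true.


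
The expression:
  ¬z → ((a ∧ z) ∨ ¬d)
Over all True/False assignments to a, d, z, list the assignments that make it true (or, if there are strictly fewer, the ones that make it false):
is false only for:
  a=False, d=True, z=False;
  a=True, d=True, z=False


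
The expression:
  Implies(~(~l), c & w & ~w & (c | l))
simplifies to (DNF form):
~l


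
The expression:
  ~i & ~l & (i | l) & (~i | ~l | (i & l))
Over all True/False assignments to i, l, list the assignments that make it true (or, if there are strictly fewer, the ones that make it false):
is never true.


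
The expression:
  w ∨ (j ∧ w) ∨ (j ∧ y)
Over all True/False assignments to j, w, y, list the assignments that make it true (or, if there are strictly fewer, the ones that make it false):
is false only for:
  j=False, w=False, y=False;
  j=False, w=False, y=True;
  j=True, w=False, y=False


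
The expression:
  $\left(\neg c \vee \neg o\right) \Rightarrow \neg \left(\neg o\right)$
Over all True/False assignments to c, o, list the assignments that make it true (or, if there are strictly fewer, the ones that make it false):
is true only for:
  c=False, o=True;
  c=True, o=True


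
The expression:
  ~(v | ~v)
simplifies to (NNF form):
False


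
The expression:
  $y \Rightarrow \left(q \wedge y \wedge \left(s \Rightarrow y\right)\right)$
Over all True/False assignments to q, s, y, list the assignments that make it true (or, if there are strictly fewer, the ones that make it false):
is false only for:
  q=False, s=False, y=True;
  q=False, s=True, y=True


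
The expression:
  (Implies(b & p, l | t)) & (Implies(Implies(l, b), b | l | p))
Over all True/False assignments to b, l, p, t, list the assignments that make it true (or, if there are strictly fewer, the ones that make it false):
is false only for:
  b=False, l=False, p=False, t=False;
  b=False, l=False, p=False, t=True;
  b=True, l=False, p=True, t=False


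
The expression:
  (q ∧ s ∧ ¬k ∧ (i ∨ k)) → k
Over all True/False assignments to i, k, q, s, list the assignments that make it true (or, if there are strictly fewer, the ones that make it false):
is false only for:
  i=True, k=False, q=True, s=True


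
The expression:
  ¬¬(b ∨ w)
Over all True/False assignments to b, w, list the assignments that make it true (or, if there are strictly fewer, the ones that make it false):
is false only for:
  b=False, w=False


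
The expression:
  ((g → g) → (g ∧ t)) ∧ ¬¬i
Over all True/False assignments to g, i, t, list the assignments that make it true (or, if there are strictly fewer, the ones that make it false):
is true only for:
  g=True, i=True, t=True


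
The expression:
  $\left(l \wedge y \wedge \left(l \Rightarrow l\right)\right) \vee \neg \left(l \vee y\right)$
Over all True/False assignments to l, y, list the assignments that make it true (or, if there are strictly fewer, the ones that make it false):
is true only for:
  l=False, y=False;
  l=True, y=True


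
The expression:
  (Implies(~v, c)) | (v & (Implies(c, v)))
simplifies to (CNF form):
c | v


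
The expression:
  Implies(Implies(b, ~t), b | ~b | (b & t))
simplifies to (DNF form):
True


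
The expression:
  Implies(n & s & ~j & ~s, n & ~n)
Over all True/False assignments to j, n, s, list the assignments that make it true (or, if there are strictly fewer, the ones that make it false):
is always true.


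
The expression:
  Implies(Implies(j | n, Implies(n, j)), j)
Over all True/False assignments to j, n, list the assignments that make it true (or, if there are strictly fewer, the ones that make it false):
is false only for:
  j=False, n=False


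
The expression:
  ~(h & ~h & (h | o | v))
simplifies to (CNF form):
True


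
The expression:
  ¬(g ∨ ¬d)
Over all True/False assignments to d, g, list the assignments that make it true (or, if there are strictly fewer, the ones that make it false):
is true only for:
  d=True, g=False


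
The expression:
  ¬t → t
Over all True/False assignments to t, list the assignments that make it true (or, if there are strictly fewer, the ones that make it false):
is true only for:
  t=True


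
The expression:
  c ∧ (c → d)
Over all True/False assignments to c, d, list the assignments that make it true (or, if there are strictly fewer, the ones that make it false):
is true only for:
  c=True, d=True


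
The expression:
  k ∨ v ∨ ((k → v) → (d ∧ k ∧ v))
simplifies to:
k ∨ v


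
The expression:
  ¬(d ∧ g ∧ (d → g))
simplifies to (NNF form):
¬d ∨ ¬g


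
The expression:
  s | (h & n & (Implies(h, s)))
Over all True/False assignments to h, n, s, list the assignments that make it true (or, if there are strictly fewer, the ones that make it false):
is true only for:
  h=False, n=False, s=True;
  h=False, n=True, s=True;
  h=True, n=False, s=True;
  h=True, n=True, s=True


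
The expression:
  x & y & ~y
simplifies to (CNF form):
False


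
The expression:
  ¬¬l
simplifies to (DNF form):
l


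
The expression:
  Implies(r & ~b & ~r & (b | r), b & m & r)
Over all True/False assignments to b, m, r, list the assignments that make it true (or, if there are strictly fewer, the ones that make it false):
is always true.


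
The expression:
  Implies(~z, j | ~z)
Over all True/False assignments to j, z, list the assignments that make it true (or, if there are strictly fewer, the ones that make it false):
is always true.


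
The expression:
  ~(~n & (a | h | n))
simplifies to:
n | (~a & ~h)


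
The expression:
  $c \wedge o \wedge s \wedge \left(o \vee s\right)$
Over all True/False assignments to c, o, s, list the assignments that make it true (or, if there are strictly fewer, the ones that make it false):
is true only for:
  c=True, o=True, s=True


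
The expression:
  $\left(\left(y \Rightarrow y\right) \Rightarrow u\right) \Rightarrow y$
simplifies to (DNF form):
$y \vee \neg u$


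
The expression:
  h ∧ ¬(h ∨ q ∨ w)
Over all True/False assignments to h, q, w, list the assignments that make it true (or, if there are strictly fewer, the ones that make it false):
is never true.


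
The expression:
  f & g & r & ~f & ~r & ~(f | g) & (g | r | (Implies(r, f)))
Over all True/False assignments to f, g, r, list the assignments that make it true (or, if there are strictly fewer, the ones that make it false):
is never true.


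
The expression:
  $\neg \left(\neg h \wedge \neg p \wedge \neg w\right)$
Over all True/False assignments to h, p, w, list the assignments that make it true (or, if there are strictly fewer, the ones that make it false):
is false only for:
  h=False, p=False, w=False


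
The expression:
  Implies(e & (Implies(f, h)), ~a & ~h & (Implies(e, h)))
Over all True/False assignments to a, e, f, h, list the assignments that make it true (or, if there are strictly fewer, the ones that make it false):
is false only for:
  a=False, e=True, f=False, h=False;
  a=False, e=True, f=False, h=True;
  a=False, e=True, f=True, h=True;
  a=True, e=True, f=False, h=False;
  a=True, e=True, f=False, h=True;
  a=True, e=True, f=True, h=True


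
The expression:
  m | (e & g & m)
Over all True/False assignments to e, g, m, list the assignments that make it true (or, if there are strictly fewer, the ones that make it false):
is true only for:
  e=False, g=False, m=True;
  e=False, g=True, m=True;
  e=True, g=False, m=True;
  e=True, g=True, m=True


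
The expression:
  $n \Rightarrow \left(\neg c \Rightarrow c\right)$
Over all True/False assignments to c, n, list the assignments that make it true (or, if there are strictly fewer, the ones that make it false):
is false only for:
  c=False, n=True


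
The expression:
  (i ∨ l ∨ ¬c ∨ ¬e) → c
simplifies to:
c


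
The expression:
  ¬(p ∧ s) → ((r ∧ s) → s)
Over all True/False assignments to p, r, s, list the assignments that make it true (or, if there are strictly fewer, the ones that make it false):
is always true.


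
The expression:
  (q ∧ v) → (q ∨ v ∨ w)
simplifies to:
True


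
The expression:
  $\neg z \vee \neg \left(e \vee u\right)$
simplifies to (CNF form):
$\left(\neg e \vee \neg z\right) \wedge \left(\neg u \vee \neg z\right)$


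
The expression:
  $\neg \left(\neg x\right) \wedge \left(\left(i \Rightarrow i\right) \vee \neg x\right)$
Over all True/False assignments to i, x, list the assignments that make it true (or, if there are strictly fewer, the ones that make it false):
is true only for:
  i=False, x=True;
  i=True, x=True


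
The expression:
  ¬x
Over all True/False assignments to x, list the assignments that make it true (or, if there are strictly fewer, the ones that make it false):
is true only for:
  x=False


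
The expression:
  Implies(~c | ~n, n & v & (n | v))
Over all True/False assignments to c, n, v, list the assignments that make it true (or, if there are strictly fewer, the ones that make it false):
is true only for:
  c=False, n=True, v=True;
  c=True, n=True, v=False;
  c=True, n=True, v=True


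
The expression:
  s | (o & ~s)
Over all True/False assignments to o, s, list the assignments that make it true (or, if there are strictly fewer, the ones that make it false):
is false only for:
  o=False, s=False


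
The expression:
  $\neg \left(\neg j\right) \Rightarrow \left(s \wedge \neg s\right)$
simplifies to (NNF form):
$\neg j$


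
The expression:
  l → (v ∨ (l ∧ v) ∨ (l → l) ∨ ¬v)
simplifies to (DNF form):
True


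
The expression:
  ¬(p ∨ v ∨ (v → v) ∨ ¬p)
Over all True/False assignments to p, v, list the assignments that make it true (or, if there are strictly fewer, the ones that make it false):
is never true.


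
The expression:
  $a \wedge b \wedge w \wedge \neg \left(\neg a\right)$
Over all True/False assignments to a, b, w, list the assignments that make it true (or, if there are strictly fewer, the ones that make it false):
is true only for:
  a=True, b=True, w=True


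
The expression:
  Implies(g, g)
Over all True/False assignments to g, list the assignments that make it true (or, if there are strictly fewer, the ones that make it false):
is always true.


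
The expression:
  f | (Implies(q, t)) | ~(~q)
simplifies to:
True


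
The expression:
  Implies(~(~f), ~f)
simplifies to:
~f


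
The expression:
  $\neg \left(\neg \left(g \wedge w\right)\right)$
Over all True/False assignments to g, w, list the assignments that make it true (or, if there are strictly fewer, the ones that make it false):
is true only for:
  g=True, w=True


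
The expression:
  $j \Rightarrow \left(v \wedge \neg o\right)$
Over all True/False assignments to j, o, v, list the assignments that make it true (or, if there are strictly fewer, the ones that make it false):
is false only for:
  j=True, o=False, v=False;
  j=True, o=True, v=False;
  j=True, o=True, v=True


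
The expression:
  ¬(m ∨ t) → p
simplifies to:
m ∨ p ∨ t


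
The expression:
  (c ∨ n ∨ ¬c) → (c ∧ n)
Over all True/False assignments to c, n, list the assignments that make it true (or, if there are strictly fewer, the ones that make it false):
is true only for:
  c=True, n=True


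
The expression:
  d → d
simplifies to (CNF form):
True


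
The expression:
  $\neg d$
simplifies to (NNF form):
$\neg d$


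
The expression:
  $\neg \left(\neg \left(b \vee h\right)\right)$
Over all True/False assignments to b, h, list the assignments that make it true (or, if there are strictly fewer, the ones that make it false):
is false only for:
  b=False, h=False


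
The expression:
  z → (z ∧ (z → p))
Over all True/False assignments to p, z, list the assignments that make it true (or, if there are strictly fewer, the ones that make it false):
is false only for:
  p=False, z=True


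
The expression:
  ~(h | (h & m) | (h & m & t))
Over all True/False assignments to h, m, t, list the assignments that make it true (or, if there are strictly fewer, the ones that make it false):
is true only for:
  h=False, m=False, t=False;
  h=False, m=False, t=True;
  h=False, m=True, t=False;
  h=False, m=True, t=True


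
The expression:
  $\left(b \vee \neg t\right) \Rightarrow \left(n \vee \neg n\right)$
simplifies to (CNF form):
$\text{True}$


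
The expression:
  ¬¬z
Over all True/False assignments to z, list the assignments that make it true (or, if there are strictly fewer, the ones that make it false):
is true only for:
  z=True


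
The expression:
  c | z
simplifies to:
c | z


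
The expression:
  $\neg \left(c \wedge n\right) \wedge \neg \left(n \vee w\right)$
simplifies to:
$\neg n \wedge \neg w$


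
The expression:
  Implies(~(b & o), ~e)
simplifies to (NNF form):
~e | (b & o)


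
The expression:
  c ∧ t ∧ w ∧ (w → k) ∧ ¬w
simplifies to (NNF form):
False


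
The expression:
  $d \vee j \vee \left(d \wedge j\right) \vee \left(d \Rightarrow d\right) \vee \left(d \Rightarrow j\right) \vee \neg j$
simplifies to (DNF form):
$\text{True}$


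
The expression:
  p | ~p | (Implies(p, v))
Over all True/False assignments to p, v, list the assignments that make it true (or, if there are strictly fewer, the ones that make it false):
is always true.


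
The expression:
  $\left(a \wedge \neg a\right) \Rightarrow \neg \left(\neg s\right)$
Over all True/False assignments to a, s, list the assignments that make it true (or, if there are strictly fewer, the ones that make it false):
is always true.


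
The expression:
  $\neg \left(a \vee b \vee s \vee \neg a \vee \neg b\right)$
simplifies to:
$\text{False}$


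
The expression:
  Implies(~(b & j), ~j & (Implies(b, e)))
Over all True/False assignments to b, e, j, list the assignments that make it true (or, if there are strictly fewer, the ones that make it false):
is false only for:
  b=False, e=False, j=True;
  b=False, e=True, j=True;
  b=True, e=False, j=False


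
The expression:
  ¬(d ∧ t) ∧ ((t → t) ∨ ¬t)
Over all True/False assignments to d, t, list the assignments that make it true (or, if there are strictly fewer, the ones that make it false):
is false only for:
  d=True, t=True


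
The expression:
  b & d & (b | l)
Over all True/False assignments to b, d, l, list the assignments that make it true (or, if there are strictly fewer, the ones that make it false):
is true only for:
  b=True, d=True, l=False;
  b=True, d=True, l=True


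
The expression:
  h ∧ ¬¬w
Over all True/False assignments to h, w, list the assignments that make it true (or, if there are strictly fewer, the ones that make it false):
is true only for:
  h=True, w=True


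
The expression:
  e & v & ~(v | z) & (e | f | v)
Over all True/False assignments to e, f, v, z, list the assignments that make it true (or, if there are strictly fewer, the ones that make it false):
is never true.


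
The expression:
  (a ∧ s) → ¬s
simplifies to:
¬a ∨ ¬s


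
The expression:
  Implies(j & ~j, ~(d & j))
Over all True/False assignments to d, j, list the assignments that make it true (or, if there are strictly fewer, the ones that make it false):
is always true.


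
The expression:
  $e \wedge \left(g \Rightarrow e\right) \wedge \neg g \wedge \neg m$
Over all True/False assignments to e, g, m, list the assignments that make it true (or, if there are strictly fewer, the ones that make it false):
is true only for:
  e=True, g=False, m=False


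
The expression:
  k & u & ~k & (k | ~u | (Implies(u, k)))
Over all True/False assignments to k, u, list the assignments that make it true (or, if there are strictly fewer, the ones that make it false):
is never true.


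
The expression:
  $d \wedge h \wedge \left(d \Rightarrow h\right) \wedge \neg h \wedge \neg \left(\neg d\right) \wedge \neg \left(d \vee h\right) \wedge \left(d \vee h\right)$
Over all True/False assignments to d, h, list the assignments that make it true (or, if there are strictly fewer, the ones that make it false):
is never true.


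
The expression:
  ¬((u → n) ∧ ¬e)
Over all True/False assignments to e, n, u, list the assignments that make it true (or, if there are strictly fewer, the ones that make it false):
is false only for:
  e=False, n=False, u=False;
  e=False, n=True, u=False;
  e=False, n=True, u=True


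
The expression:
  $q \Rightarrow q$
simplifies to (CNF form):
$\text{True}$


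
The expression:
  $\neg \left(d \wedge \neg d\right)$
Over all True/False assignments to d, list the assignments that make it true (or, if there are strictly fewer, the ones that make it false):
is always true.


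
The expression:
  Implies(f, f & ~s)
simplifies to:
~f | ~s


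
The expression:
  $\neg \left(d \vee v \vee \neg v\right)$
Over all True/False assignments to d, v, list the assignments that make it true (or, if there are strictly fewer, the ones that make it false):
is never true.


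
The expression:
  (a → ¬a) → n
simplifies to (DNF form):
a ∨ n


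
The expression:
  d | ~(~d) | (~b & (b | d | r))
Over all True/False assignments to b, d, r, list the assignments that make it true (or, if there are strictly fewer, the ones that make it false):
is false only for:
  b=False, d=False, r=False;
  b=True, d=False, r=False;
  b=True, d=False, r=True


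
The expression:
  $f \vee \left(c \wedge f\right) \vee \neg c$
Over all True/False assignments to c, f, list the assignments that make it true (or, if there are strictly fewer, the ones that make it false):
is false only for:
  c=True, f=False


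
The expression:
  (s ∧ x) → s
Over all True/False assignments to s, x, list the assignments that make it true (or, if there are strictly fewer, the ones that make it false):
is always true.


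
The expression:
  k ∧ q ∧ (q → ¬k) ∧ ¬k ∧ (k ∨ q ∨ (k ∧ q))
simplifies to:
False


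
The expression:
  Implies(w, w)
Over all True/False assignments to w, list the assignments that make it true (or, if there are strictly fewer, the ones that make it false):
is always true.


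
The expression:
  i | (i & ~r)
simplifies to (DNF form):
i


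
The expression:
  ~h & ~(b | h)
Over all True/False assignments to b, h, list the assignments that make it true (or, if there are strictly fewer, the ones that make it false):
is true only for:
  b=False, h=False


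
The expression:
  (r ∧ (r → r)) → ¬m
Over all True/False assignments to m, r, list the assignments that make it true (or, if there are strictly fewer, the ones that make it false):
is false only for:
  m=True, r=True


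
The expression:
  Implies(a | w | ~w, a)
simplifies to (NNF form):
a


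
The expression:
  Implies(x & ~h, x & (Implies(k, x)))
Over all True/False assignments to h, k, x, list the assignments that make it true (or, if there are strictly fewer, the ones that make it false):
is always true.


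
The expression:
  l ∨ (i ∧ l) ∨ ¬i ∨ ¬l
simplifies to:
True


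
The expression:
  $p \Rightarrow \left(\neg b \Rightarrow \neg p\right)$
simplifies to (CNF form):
$b \vee \neg p$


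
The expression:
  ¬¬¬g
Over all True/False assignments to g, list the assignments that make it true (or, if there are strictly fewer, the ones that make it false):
is true only for:
  g=False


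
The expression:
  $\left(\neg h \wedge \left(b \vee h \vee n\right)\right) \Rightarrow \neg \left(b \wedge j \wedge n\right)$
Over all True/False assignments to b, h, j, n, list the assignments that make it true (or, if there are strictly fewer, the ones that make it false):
is false only for:
  b=True, h=False, j=True, n=True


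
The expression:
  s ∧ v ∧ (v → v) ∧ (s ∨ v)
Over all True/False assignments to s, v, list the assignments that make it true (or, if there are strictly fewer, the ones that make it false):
is true only for:
  s=True, v=True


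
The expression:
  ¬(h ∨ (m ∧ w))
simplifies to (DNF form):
(¬h ∧ ¬m) ∨ (¬h ∧ ¬w)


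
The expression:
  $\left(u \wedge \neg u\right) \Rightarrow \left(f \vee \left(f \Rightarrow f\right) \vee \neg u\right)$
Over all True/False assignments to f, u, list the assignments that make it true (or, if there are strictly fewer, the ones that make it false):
is always true.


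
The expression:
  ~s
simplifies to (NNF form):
~s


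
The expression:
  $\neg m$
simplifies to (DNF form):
$\neg m$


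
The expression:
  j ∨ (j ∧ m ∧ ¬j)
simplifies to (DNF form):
j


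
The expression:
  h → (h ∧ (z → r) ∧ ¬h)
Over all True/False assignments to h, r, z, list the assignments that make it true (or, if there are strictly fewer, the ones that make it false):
is true only for:
  h=False, r=False, z=False;
  h=False, r=False, z=True;
  h=False, r=True, z=False;
  h=False, r=True, z=True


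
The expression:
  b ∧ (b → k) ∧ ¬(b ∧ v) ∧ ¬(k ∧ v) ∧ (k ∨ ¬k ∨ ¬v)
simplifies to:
b ∧ k ∧ ¬v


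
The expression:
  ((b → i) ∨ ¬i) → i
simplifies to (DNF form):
i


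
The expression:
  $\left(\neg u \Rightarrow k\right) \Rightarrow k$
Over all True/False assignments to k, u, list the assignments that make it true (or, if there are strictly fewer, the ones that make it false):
is false only for:
  k=False, u=True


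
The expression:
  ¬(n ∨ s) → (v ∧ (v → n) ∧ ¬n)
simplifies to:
n ∨ s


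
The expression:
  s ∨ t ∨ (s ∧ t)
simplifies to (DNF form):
s ∨ t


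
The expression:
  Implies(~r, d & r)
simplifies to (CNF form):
r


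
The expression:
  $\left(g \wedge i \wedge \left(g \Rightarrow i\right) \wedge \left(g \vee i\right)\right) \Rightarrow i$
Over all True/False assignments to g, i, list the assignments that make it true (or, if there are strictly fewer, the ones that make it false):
is always true.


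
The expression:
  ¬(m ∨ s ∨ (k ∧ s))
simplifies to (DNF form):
¬m ∧ ¬s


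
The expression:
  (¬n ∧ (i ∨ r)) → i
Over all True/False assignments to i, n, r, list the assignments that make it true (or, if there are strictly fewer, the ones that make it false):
is false only for:
  i=False, n=False, r=True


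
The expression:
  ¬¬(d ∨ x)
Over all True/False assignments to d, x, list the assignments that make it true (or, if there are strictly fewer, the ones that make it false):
is false only for:
  d=False, x=False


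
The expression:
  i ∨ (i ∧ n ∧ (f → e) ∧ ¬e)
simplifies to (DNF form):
i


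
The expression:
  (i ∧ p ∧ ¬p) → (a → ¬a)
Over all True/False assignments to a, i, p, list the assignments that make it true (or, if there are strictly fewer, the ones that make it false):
is always true.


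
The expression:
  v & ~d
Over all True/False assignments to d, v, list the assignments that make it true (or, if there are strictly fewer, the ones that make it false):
is true only for:
  d=False, v=True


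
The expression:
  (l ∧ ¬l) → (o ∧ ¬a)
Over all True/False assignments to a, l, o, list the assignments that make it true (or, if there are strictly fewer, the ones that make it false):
is always true.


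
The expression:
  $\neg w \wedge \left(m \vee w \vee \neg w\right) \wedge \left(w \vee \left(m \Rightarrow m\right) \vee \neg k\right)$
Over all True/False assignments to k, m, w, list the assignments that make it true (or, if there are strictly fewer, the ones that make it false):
is true only for:
  k=False, m=False, w=False;
  k=False, m=True, w=False;
  k=True, m=False, w=False;
  k=True, m=True, w=False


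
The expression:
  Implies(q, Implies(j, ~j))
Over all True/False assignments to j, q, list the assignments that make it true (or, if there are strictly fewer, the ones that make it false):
is false only for:
  j=True, q=True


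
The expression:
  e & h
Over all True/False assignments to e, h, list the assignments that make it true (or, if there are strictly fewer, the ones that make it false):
is true only for:
  e=True, h=True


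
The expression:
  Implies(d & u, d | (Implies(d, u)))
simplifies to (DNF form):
True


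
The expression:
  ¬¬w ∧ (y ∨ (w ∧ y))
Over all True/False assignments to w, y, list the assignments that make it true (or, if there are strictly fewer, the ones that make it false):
is true only for:
  w=True, y=True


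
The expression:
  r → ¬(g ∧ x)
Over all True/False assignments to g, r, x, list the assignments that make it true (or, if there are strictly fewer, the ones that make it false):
is false only for:
  g=True, r=True, x=True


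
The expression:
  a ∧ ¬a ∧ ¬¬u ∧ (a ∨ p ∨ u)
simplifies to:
False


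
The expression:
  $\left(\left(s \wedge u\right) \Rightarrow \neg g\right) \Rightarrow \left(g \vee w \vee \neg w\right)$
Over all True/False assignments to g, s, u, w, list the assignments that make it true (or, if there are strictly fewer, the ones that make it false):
is always true.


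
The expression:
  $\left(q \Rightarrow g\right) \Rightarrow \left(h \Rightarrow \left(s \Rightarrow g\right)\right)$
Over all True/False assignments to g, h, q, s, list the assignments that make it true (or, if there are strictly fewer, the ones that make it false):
is false only for:
  g=False, h=True, q=False, s=True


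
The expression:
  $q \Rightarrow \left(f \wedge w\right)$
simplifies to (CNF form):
$\left(f \vee \neg q\right) \wedge \left(w \vee \neg q\right)$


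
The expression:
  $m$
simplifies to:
$m$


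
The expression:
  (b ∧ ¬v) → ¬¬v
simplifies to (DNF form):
v ∨ ¬b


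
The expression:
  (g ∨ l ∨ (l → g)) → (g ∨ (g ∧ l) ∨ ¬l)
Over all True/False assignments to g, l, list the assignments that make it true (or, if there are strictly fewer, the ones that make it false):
is false only for:
  g=False, l=True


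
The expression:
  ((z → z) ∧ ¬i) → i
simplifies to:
i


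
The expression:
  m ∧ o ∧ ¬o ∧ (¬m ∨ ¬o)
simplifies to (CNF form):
False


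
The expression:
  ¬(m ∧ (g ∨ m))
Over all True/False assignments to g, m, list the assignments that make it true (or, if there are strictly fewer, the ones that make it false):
is true only for:
  g=False, m=False;
  g=True, m=False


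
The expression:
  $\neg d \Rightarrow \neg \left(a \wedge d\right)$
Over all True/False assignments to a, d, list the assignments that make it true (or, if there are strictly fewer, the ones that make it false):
is always true.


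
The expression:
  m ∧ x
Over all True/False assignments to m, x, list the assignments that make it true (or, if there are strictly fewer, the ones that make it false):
is true only for:
  m=True, x=True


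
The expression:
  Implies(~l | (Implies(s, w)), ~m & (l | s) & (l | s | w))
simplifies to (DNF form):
(l & ~m) | (s & ~m) | (l & s & ~w)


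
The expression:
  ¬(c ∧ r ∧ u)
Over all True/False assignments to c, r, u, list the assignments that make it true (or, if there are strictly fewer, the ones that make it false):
is false only for:
  c=True, r=True, u=True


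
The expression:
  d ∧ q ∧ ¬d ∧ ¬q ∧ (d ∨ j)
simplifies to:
False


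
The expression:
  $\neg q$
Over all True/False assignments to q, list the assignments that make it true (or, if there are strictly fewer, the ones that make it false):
is true only for:
  q=False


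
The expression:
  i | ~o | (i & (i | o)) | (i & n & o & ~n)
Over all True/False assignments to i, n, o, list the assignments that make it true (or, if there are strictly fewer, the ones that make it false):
is false only for:
  i=False, n=False, o=True;
  i=False, n=True, o=True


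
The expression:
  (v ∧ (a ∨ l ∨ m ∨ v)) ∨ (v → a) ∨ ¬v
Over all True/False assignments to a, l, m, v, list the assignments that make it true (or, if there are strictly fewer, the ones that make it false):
is always true.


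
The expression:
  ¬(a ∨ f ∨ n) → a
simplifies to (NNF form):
a ∨ f ∨ n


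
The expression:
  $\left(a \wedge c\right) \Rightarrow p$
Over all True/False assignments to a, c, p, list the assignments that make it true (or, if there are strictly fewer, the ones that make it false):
is false only for:
  a=True, c=True, p=False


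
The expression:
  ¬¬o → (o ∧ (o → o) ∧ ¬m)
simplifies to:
¬m ∨ ¬o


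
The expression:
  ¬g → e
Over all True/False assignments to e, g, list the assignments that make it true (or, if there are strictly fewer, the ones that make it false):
is false only for:
  e=False, g=False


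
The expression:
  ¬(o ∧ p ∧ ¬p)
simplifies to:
True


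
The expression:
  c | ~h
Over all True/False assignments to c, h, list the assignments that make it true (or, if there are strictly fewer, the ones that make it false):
is false only for:
  c=False, h=True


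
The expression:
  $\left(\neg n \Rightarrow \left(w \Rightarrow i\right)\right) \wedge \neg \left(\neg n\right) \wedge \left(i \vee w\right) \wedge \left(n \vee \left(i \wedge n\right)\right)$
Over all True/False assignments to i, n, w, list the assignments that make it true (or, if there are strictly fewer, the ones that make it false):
is true only for:
  i=False, n=True, w=True;
  i=True, n=True, w=False;
  i=True, n=True, w=True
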